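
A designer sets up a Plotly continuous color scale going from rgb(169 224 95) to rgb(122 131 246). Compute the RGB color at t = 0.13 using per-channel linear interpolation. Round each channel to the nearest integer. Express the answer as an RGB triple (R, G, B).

(163, 212, 115)

R = 169 + 0.13 × (122 − 169) = 169 + 0.13 × -47 = 162.89 → 163
G = 224 + 0.13 × (131 − 224) = 224 + 0.13 × -93 = 211.91 → 212
B = 95 + 0.13 × (246 − 95) = 95 + 0.13 × 151 = 114.63 → 115
So the blended color is (163, 212, 115), about #a3d473.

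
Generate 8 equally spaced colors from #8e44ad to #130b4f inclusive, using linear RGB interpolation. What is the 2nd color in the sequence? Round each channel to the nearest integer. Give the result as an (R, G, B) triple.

With 8 swatches and endpoints inclusive, swatch 2 sits at t = (2 − 1)/(8 − 1) = 1/7 ≈ 0.1429.
#8e44ad → (142, 68, 173); #130b4f → (19, 11, 79).
R = 142 + 0.1429 × (19 − 142) = 124.423 → 124
G = 68 + 0.1429 × (11 − 68) = 59.855 → 60
B = 173 + 0.1429 × (79 − 173) = 159.567 → 160

(124, 60, 160)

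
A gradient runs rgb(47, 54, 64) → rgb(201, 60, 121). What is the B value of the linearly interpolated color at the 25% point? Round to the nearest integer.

B = 64 + 0.25 × (121 − 64) = 78.25 → 78

78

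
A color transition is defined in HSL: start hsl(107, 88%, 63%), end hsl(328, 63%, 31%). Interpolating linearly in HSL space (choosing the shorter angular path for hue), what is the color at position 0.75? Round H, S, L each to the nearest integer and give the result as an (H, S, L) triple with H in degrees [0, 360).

(3, 69, 39)

Hue: 328 − 107 = 221°, but |221| > 180 so the shorter arc goes the other way: Δh = 221 − 360 = -139°.
H = 107 + 0.75 × (-139) = 2.75 → 3°
S = 88 + 0.75 × (63 − 88) = 69.25 → 69%
L = 63 + 0.75 × (31 − 63) = 39 → 39%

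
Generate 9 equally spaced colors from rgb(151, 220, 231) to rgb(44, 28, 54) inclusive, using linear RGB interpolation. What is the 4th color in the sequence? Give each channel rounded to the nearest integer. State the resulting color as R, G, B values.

(111, 148, 165)

With 9 swatches and endpoints inclusive, swatch 4 sits at t = (4 − 1)/(9 − 1) = 3/8 ≈ 0.375.
R = 151 + 0.375 × (44 − 151) = 110.875 → 111
G = 220 + 0.375 × (28 − 220) = 148 → 148
B = 231 + 0.375 × (54 − 231) = 164.625 → 165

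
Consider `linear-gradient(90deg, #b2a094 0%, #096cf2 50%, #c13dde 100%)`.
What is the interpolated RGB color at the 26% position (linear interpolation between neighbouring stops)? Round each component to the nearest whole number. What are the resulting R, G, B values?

26% lies between the 0% and 50% stops, so the local fraction is t = (26 − 0)/(50 − 0) = 26/50 ≈ 0.52.
#b2a094 → (178, 160, 148); #096cf2 → (9, 108, 242).
R = 178 + 0.52 × (9 − 178) = 90.12 → 90
G = 160 + 0.52 × (108 − 160) = 132.96 → 133
B = 148 + 0.52 × (242 − 148) = 196.88 → 197

(90, 133, 197)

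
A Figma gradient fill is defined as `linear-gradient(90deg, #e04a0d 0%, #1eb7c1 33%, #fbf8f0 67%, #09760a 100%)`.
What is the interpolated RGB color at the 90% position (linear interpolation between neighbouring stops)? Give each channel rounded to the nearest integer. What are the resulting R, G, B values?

90% lies between the 67% and 100% stops, so the local fraction is t = (90 − 67)/(100 − 67) = 23/33 ≈ 0.697.
#fbf8f0 → (251, 248, 240); #09760a → (9, 118, 10).
R = 251 + 0.697 × (9 − 251) = 82.326 → 82
G = 248 + 0.697 × (118 − 248) = 157.39 → 157
B = 240 + 0.697 × (10 − 240) = 79.69 → 80

(82, 157, 80)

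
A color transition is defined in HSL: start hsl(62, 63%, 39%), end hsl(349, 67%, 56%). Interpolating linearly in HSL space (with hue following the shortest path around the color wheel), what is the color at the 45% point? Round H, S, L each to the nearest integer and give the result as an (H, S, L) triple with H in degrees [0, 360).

(29, 65, 47)

Hue: 349 − 62 = 287°, but |287| > 180 so the shorter arc goes the other way: Δh = 287 − 360 = -73°.
H = 62 + 0.45 × (-73) = 29.15 → 29°
S = 63 + 0.45 × (67 − 63) = 64.8 → 65%
L = 39 + 0.45 × (56 − 39) = 46.65 → 47%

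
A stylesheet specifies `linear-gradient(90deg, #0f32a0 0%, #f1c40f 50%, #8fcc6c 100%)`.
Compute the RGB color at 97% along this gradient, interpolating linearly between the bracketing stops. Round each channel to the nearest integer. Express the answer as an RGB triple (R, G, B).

97% lies between the 50% and 100% stops, so the local fraction is t = (97 − 50)/(100 − 50) = 47/50 ≈ 0.94.
#f1c40f → (241, 196, 15); #8fcc6c → (143, 204, 108).
R = 241 + 0.94 × (143 − 241) = 148.88 → 149
G = 196 + 0.94 × (204 − 196) = 203.52 → 204
B = 15 + 0.94 × (108 − 15) = 102.42 → 102

(149, 204, 102)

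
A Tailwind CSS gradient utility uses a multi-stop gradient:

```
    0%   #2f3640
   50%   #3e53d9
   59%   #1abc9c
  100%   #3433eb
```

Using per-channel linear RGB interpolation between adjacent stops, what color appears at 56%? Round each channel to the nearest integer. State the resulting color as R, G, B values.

(38, 153, 176)

56% lies between the 50% and 59% stops, so the local fraction is t = (56 − 50)/(59 − 50) = 6/9 ≈ 0.6667.
#3e53d9 → (62, 83, 217); #1abc9c → (26, 188, 156).
R = 62 + 0.6667 × (26 − 62) = 37.999 → 38
G = 83 + 0.6667 × (188 − 83) = 153.004 → 153
B = 217 + 0.6667 × (156 − 217) = 176.331 → 176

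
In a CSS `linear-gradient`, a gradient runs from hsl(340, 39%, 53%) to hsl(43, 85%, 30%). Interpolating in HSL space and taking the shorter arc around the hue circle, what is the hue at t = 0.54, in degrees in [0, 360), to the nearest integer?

Hue: 43 − 340 = -297°, but |-297| > 180 so the shorter arc goes the other way: Δh = -297 + 360 = 63°.
H = 340 + 0.54 × (63) = 374.02 → 374 → 374 mod 360 = 14°

14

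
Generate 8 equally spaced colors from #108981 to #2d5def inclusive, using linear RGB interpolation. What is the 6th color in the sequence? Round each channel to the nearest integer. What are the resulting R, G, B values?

(37, 106, 208)

With 8 swatches and endpoints inclusive, swatch 6 sits at t = (6 − 1)/(8 − 1) = 5/7 ≈ 0.7143.
#108981 → (16, 137, 129); #2d5def → (45, 93, 239).
R = 16 + 0.7143 × (45 − 16) = 36.715 → 37
G = 137 + 0.7143 × (93 − 137) = 105.571 → 106
B = 129 + 0.7143 × (239 − 129) = 207.573 → 208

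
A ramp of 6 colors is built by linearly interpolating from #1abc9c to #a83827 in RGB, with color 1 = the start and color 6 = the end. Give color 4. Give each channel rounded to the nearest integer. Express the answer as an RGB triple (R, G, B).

(111, 109, 86)

With 6 swatches and endpoints inclusive, swatch 4 sits at t = (4 − 1)/(6 − 1) = 3/5 ≈ 0.6.
#1abc9c → (26, 188, 156); #a83827 → (168, 56, 39).
R = 26 + 0.6 × (168 − 26) = 111.2 → 111
G = 188 + 0.6 × (56 − 188) = 108.8 → 109
B = 156 + 0.6 × (39 − 156) = 85.8 → 86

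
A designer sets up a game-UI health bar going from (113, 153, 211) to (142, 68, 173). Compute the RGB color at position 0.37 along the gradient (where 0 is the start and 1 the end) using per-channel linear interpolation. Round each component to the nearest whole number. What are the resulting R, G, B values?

(124, 122, 197)

R = 113 + 0.37 × (142 − 113) = 113 + 0.37 × 29 = 123.73 → 124
G = 153 + 0.37 × (68 − 153) = 153 + 0.37 × -85 = 121.55 → 122
B = 211 + 0.37 × (173 − 211) = 211 + 0.37 × -38 = 196.94 → 197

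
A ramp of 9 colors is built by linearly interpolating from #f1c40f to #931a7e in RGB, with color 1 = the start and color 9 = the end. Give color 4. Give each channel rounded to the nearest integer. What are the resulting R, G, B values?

With 9 swatches and endpoints inclusive, swatch 4 sits at t = (4 − 1)/(9 − 1) = 3/8 ≈ 0.375.
#f1c40f → (241, 196, 15); #931a7e → (147, 26, 126).
R = 241 + 0.375 × (147 − 241) = 205.75 → 206
G = 196 + 0.375 × (26 − 196) = 132.25 → 132
B = 15 + 0.375 × (126 − 15) = 56.625 → 57

(206, 132, 57)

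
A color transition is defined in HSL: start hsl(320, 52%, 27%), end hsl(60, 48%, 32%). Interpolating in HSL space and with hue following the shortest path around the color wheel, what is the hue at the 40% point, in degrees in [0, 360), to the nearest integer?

0

Hue: 60 − 320 = -260°, but |-260| > 180 so the shorter arc goes the other way: Δh = -260 + 360 = 100°.
H = 320 + 0.4 × (100) = 360 → 360 → 360 mod 360 = 0°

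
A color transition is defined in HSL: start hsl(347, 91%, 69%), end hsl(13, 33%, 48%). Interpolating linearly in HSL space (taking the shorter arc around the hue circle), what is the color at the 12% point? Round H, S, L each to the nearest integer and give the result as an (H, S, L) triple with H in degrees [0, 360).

Hue: 13 − 347 = -334°, but |-334| > 180 so the shorter arc goes the other way: Δh = -334 + 360 = 26°.
H = 347 + 0.12 × (26) = 350.12 → 350°
S = 91 + 0.12 × (33 − 91) = 84.04 → 84%
L = 69 + 0.12 × (48 − 69) = 66.48 → 66%

(350, 84, 66)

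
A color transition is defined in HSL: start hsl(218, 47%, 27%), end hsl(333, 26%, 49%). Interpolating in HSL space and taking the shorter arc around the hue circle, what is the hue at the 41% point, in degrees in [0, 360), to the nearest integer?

265

Hue arc: Δh = 333 − 218 = 115° (|Δh| ≤ 180, already the shorter path).
H = 218 + 0.41 × (115) = 265.15 → 265°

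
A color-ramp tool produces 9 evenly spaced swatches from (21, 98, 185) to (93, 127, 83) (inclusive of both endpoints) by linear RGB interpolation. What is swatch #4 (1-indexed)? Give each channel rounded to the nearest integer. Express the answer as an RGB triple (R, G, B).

(48, 109, 147)

With 9 swatches and endpoints inclusive, swatch 4 sits at t = (4 − 1)/(9 − 1) = 3/8 ≈ 0.375.
R = 21 + 0.375 × (93 − 21) = 48 → 48
G = 98 + 0.375 × (127 − 98) = 108.875 → 109
B = 185 + 0.375 × (83 − 185) = 146.75 → 147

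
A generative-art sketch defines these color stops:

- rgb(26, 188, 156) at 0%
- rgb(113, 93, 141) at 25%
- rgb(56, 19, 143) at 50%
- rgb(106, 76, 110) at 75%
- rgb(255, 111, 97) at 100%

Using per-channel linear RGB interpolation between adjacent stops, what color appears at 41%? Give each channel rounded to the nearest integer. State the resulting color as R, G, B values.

41% lies between the 25% and 50% stops, so the local fraction is t = (41 − 25)/(50 − 25) = 16/25 ≈ 0.64.
R = 113 + 0.64 × (56 − 113) = 76.52 → 77
G = 93 + 0.64 × (19 − 93) = 45.64 → 46
B = 141 + 0.64 × (143 − 141) = 142.28 → 142

(77, 46, 142)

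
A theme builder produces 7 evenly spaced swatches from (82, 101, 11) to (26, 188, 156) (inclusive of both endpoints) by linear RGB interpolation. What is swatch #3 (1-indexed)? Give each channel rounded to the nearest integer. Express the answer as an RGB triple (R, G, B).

With 7 swatches and endpoints inclusive, swatch 3 sits at t = (3 − 1)/(7 − 1) = 2/6 ≈ 0.3333.
R = 82 + 0.3333 × (26 − 82) = 63.335 → 63
G = 101 + 0.3333 × (188 − 101) = 129.997 → 130
B = 11 + 0.3333 × (156 − 11) = 59.328 → 59

(63, 130, 59)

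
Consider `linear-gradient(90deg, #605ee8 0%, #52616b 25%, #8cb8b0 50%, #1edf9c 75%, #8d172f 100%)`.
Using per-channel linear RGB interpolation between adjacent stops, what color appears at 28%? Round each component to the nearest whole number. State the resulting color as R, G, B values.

(89, 107, 115)

28% lies between the 25% and 50% stops, so the local fraction is t = (28 − 25)/(50 − 25) = 3/25 ≈ 0.12.
#52616b → (82, 97, 107); #8cb8b0 → (140, 184, 176).
R = 82 + 0.12 × (140 − 82) = 88.96 → 89
G = 97 + 0.12 × (184 − 97) = 107.44 → 107
B = 107 + 0.12 × (176 − 107) = 115.28 → 115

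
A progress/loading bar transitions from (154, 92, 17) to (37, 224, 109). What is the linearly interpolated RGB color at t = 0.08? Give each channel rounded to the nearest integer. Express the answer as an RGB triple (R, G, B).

R = 154 + 0.08 × (37 − 154) = 154 + 0.08 × -117 = 144.64 → 145
G = 92 + 0.08 × (224 − 92) = 92 + 0.08 × 132 = 102.56 → 103
B = 17 + 0.08 × (109 − 17) = 17 + 0.08 × 92 = 24.36 → 24

(145, 103, 24)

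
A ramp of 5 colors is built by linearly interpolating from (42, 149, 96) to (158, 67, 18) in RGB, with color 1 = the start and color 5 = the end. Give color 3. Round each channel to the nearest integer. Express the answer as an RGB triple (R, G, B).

(100, 108, 57)

With 5 swatches and endpoints inclusive, swatch 3 sits at t = (3 − 1)/(5 − 1) = 2/4 ≈ 0.5.
R = 42 + 0.5 × (158 − 42) = 100 → 100
G = 149 + 0.5 × (67 − 149) = 108 → 108
B = 96 + 0.5 × (18 − 96) = 57 → 57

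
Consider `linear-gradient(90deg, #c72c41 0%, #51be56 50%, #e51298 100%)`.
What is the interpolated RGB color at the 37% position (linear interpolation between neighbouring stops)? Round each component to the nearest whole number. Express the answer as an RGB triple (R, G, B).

(112, 152, 81)

37% lies between the 0% and 50% stops, so the local fraction is t = (37 − 0)/(50 − 0) = 37/50 ≈ 0.74.
#c72c41 → (199, 44, 65); #51be56 → (81, 190, 86).
R = 199 + 0.74 × (81 − 199) = 111.68 → 112
G = 44 + 0.74 × (190 − 44) = 152.04 → 152
B = 65 + 0.74 × (86 − 65) = 80.54 → 81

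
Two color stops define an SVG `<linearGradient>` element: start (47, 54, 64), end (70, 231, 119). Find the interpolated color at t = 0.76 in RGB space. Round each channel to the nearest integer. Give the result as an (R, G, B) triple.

R = 47 + 0.76 × (70 − 47) = 47 + 0.76 × 23 = 64.48 → 64
G = 54 + 0.76 × (231 − 54) = 54 + 0.76 × 177 = 188.52 → 189
B = 64 + 0.76 × (119 − 64) = 64 + 0.76 × 55 = 105.8 → 106

(64, 189, 106)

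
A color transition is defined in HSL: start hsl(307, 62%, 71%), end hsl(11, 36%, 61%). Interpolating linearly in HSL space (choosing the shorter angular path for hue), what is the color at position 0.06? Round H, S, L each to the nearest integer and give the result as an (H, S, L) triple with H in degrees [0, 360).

(311, 60, 70)

Hue: 11 − 307 = -296°, but |-296| > 180 so the shorter arc goes the other way: Δh = -296 + 360 = 64°.
H = 307 + 0.06 × (64) = 310.84 → 311°
S = 62 + 0.06 × (36 − 62) = 60.44 → 60%
L = 71 + 0.06 × (61 − 71) = 70.4 → 70%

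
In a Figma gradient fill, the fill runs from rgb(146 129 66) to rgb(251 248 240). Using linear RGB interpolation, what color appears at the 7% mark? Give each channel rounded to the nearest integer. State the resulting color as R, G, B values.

(153, 137, 78)

7% corresponds to t = 0.07.
R = 146 + 0.07 × (251 − 146) = 146 + 0.07 × 105 = 153.35 → 153
G = 129 + 0.07 × (248 − 129) = 129 + 0.07 × 119 = 137.33 → 137
B = 66 + 0.07 × (240 − 66) = 66 + 0.07 × 174 = 78.18 → 78
So the blended color is (153, 137, 78), about #99894e.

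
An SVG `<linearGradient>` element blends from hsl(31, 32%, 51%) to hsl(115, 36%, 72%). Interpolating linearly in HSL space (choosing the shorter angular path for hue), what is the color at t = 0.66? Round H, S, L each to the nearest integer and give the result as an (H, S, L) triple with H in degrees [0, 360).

Hue arc: Δh = 115 − 31 = 84° (|Δh| ≤ 180, already the shorter path).
H = 31 + 0.66 × (84) = 86.44 → 86°
S = 32 + 0.66 × (36 − 32) = 34.64 → 35%
L = 51 + 0.66 × (72 − 51) = 64.86 → 65%

(86, 35, 65)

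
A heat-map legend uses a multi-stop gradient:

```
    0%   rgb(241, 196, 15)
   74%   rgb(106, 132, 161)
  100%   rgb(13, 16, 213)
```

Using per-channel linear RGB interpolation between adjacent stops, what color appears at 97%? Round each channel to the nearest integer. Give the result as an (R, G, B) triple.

97% lies between the 74% and 100% stops, so the local fraction is t = (97 − 74)/(100 − 74) = 23/26 ≈ 0.8846.
R = 106 + 0.8846 × (13 − 106) = 23.732 → 24
G = 132 + 0.8846 × (16 − 132) = 29.386 → 29
B = 161 + 0.8846 × (213 − 161) = 206.999 → 207

(24, 29, 207)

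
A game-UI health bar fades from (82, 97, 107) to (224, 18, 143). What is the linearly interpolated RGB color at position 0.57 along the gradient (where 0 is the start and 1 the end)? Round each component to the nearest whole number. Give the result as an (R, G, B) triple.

(163, 52, 128)

R = 82 + 0.57 × (224 − 82) = 82 + 0.57 × 142 = 162.94 → 163
G = 97 + 0.57 × (18 − 97) = 97 + 0.57 × -79 = 51.97 → 52
B = 107 + 0.57 × (143 − 107) = 107 + 0.57 × 36 = 127.52 → 128
So the blended color is (163, 52, 128), about #a33480.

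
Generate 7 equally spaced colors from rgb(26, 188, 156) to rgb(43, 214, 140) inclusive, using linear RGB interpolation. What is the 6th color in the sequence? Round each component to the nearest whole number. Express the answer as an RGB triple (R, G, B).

With 7 swatches and endpoints inclusive, swatch 6 sits at t = (6 − 1)/(7 − 1) = 5/6 ≈ 0.8333.
R = 26 + 0.8333 × (43 − 26) = 40.166 → 40
G = 188 + 0.8333 × (214 − 188) = 209.666 → 210
B = 156 + 0.8333 × (140 − 156) = 142.667 → 143

(40, 210, 143)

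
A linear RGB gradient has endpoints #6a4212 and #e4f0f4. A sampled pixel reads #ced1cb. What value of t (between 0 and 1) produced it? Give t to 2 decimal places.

Invert the lerp on the B channel (largest span, 226): t = (203 − 18) / (244 − 18) = 185/226 = 0.81858.
Check on R: (206 − 106)/(228 − 106) = 0.8197 ✓

0.82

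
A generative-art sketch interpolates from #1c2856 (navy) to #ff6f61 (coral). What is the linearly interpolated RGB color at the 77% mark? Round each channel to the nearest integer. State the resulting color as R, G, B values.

(203, 95, 94)

#1c2856 → (28, 40, 86); #ff6f61 → (255, 111, 97).
77% corresponds to t = 0.77.
R = 28 + 0.77 × (255 − 28) = 28 + 0.77 × 227 = 202.79 → 203
G = 40 + 0.77 × (111 − 40) = 40 + 0.77 × 71 = 94.67 → 95
B = 86 + 0.77 × (97 − 86) = 86 + 0.77 × 11 = 94.47 → 94
So the blended color is (203, 95, 94), about #cb5f5e.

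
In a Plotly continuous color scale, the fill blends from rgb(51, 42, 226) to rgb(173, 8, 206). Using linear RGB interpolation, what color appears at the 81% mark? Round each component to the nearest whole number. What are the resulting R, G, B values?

(150, 14, 210)

81% corresponds to t = 0.81.
R = 51 + 0.81 × (173 − 51) = 51 + 0.81 × 122 = 149.82 → 150
G = 42 + 0.81 × (8 − 42) = 42 + 0.81 × -34 = 14.46 → 14
B = 226 + 0.81 × (206 − 226) = 226 + 0.81 × -20 = 209.8 → 210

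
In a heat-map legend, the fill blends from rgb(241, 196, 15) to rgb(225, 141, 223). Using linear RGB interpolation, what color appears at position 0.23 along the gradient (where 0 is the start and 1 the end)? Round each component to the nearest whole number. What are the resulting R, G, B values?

(237, 183, 63)

R = 241 + 0.23 × (225 − 241) = 241 + 0.23 × -16 = 237.32 → 237
G = 196 + 0.23 × (141 − 196) = 196 + 0.23 × -55 = 183.35 → 183
B = 15 + 0.23 × (223 − 15) = 15 + 0.23 × 208 = 62.84 → 63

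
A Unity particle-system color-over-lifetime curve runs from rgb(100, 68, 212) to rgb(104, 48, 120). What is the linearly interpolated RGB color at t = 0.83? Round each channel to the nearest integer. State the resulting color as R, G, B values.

R = 100 + 0.83 × (104 − 100) = 100 + 0.83 × 4 = 103.32 → 103
G = 68 + 0.83 × (48 − 68) = 68 + 0.83 × -20 = 51.4 → 51
B = 212 + 0.83 × (120 − 212) = 212 + 0.83 × -92 = 135.64 → 136
So the blended color is (103, 51, 136), about #673388.

(103, 51, 136)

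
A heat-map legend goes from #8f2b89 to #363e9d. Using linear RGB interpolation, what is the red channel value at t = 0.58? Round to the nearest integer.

R₁ = 143 (from #8f2b89), R₂ = 54 (from #363e9d).
R = 143 + 0.58 × (54 − 143) = 91.38 → 91

91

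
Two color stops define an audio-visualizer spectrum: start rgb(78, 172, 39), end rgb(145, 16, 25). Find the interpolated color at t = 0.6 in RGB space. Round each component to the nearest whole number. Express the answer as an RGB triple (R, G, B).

R = 78 + 0.6 × (145 − 78) = 78 + 0.6 × 67 = 118.2 → 118
G = 172 + 0.6 × (16 − 172) = 172 + 0.6 × -156 = 78.4 → 78
B = 39 + 0.6 × (25 − 39) = 39 + 0.6 × -14 = 30.6 → 31

(118, 78, 31)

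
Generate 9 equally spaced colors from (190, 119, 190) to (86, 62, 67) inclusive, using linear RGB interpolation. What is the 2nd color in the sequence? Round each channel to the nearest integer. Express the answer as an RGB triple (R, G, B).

With 9 swatches and endpoints inclusive, swatch 2 sits at t = (2 − 1)/(9 − 1) = 1/8 ≈ 0.125.
R = 190 + 0.125 × (86 − 190) = 177 → 177
G = 119 + 0.125 × (62 − 119) = 111.875 → 112
B = 190 + 0.125 × (67 − 190) = 174.625 → 175

(177, 112, 175)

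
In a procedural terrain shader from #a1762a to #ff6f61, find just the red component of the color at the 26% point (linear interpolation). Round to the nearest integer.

185

R₁ = 161 (from #a1762a), R₂ = 255 (from #ff6f61).
R = 161 + 0.26 × (255 − 161) = 185.44 → 185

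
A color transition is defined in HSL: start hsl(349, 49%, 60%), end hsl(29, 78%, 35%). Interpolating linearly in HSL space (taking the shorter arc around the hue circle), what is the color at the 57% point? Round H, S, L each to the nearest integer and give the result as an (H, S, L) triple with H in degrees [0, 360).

(12, 66, 46)

Hue: 29 − 349 = -320°, but |-320| > 180 so the shorter arc goes the other way: Δh = -320 + 360 = 40°.
H = 349 + 0.57 × (40) = 371.8 → 372 → 372 mod 360 = 12°
S = 49 + 0.57 × (78 − 49) = 65.53 → 66%
L = 60 + 0.57 × (35 − 60) = 45.75 → 46%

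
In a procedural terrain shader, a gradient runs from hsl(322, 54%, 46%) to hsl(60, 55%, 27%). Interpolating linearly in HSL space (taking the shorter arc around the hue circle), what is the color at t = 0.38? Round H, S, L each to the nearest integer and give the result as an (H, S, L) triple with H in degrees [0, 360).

(359, 54, 39)

Hue: 60 − 322 = -262°, but |-262| > 180 so the shorter arc goes the other way: Δh = -262 + 360 = 98°.
H = 322 + 0.38 × (98) = 359.24 → 359°
S = 54 + 0.38 × (55 − 54) = 54.38 → 54%
L = 46 + 0.38 × (27 − 46) = 38.78 → 39%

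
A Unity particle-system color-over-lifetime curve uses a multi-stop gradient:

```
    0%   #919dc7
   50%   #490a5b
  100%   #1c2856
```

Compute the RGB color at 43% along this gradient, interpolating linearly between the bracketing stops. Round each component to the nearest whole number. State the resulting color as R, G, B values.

(83, 31, 106)

43% lies between the 0% and 50% stops, so the local fraction is t = (43 − 0)/(50 − 0) = 43/50 ≈ 0.86.
#919dc7 → (145, 157, 199); #490a5b → (73, 10, 91).
R = 145 + 0.86 × (73 − 145) = 83.08 → 83
G = 157 + 0.86 × (10 − 157) = 30.58 → 31
B = 199 + 0.86 × (91 − 199) = 106.12 → 106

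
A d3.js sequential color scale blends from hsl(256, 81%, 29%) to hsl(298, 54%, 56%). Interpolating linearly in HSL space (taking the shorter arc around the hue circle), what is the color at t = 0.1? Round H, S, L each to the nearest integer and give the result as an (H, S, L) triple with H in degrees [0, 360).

(260, 78, 32)

Hue arc: Δh = 298 − 256 = 42° (|Δh| ≤ 180, already the shorter path).
H = 256 + 0.1 × (42) = 260.2 → 260°
S = 81 + 0.1 × (54 − 81) = 78.3 → 78%
L = 29 + 0.1 × (56 − 29) = 31.7 → 32%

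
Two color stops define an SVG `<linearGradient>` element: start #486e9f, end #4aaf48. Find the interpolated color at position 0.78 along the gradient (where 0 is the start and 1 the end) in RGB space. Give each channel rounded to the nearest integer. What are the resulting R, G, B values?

#486e9f → (72, 110, 159); #4aaf48 → (74, 175, 72).
R = 72 + 0.78 × (74 − 72) = 72 + 0.78 × 2 = 73.56 → 74
G = 110 + 0.78 × (175 − 110) = 110 + 0.78 × 65 = 160.7 → 161
B = 159 + 0.78 × (72 − 159) = 159 + 0.78 × -87 = 91.14 → 91

(74, 161, 91)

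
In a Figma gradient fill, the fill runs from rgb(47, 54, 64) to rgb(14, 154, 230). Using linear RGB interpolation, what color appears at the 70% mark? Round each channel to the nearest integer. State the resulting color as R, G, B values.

(24, 124, 180)

70% corresponds to t = 0.7.
R = 47 + 0.7 × (14 − 47) = 47 + 0.7 × -33 = 23.9 → 24
G = 54 + 0.7 × (154 − 54) = 54 + 0.7 × 100 = 124 → 124
B = 64 + 0.7 × (230 − 64) = 64 + 0.7 × 166 = 180.2 → 180
So the blended color is (24, 124, 180), about #187cb4.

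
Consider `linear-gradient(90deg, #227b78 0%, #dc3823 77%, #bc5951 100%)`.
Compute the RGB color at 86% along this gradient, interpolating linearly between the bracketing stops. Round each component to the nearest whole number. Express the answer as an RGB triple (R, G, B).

(207, 69, 53)

86% lies between the 77% and 100% stops, so the local fraction is t = (86 − 77)/(100 − 77) = 9/23 ≈ 0.3913.
#dc3823 → (220, 56, 35); #bc5951 → (188, 89, 81).
R = 220 + 0.3913 × (188 − 220) = 207.478 → 207
G = 56 + 0.3913 × (89 − 56) = 68.913 → 69
B = 35 + 0.3913 × (81 − 35) = 53 → 53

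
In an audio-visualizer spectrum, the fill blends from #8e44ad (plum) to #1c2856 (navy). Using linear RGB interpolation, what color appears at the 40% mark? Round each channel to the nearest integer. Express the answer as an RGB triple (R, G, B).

#8e44ad → (142, 68, 173); #1c2856 → (28, 40, 86).
40% corresponds to t = 0.4.
R = 142 + 0.4 × (28 − 142) = 142 + 0.4 × -114 = 96.4 → 96
G = 68 + 0.4 × (40 − 68) = 68 + 0.4 × -28 = 56.8 → 57
B = 173 + 0.4 × (86 − 173) = 173 + 0.4 × -87 = 138.2 → 138
So the blended color is (96, 57, 138), about #60398a.

(96, 57, 138)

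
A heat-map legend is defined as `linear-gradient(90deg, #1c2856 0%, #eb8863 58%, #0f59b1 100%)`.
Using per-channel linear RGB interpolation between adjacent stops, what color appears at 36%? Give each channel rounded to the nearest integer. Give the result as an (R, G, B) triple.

(156, 100, 94)

36% lies between the 0% and 58% stops, so the local fraction is t = (36 − 0)/(58 − 0) = 36/58 ≈ 0.6207.
#1c2856 → (28, 40, 86); #eb8863 → (235, 136, 99).
R = 28 + 0.6207 × (235 − 28) = 156.485 → 156
G = 40 + 0.6207 × (136 − 40) = 99.587 → 100
B = 86 + 0.6207 × (99 − 86) = 94.069 → 94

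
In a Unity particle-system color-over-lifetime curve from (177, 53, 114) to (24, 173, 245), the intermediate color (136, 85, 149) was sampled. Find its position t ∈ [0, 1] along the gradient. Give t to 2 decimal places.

0.27

Invert the lerp on the R channel (largest span, 153): t = (136 − 177) / (24 − 177) = -41/-153 = 0.26797.
Check on G: (85 − 53)/(173 − 53) = 0.2667 ✓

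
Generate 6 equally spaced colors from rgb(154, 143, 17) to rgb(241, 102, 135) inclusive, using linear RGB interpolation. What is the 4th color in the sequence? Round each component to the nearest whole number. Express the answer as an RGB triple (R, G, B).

With 6 swatches and endpoints inclusive, swatch 4 sits at t = (4 − 1)/(6 − 1) = 3/5 ≈ 0.6.
R = 154 + 0.6 × (241 − 154) = 206.2 → 206
G = 143 + 0.6 × (102 − 143) = 118.4 → 118
B = 17 + 0.6 × (135 − 17) = 87.8 → 88

(206, 118, 88)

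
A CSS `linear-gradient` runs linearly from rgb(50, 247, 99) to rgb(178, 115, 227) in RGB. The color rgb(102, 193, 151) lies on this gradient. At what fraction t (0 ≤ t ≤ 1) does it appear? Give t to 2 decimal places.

Invert the lerp on the G channel (largest span, 132): t = (193 − 247) / (115 − 247) = -54/-132 = 0.40909.
Check on R: (102 − 50)/(178 − 50) = 0.4062 ✓

0.41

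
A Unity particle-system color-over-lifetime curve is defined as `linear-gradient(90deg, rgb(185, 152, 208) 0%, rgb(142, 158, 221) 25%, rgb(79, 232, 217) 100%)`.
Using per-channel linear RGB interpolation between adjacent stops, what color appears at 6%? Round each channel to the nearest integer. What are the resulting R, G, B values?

6% lies between the 0% and 25% stops, so the local fraction is t = (6 − 0)/(25 − 0) = 6/25 ≈ 0.24.
R = 185 + 0.24 × (142 − 185) = 174.68 → 175
G = 152 + 0.24 × (158 − 152) = 153.44 → 153
B = 208 + 0.24 × (221 − 208) = 211.12 → 211

(175, 153, 211)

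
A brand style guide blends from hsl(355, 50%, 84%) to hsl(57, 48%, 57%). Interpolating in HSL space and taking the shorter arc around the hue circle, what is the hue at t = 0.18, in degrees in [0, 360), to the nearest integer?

Hue: 57 − 355 = -298°, but |-298| > 180 so the shorter arc goes the other way: Δh = -298 + 360 = 62°.
H = 355 + 0.18 × (62) = 366.16 → 366 → 366 mod 360 = 6°

6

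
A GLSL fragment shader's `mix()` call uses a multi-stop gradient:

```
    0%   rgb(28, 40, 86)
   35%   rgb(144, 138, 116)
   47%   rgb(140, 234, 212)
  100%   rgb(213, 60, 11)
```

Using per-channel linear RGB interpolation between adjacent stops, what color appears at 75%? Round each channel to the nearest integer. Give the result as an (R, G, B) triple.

75% lies between the 47% and 100% stops, so the local fraction is t = (75 − 47)/(100 − 47) = 28/53 ≈ 0.5283.
R = 140 + 0.5283 × (213 − 140) = 178.566 → 179
G = 234 + 0.5283 × (60 − 234) = 142.076 → 142
B = 212 + 0.5283 × (11 − 212) = 105.812 → 106

(179, 142, 106)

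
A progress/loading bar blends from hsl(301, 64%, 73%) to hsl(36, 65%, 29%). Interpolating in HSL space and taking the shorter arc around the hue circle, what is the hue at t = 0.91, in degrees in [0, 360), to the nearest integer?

Hue: 36 − 301 = -265°, but |-265| > 180 so the shorter arc goes the other way: Δh = -265 + 360 = 95°.
H = 301 + 0.91 × (95) = 387.45 → 387 → 387 mod 360 = 27°

27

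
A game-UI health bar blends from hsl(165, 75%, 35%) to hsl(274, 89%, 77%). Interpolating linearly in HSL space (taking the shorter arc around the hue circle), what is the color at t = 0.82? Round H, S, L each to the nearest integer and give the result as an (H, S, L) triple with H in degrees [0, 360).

Hue arc: Δh = 274 − 165 = 109° (|Δh| ≤ 180, already the shorter path).
H = 165 + 0.82 × (109) = 254.38 → 254°
S = 75 + 0.82 × (89 − 75) = 86.48 → 86%
L = 35 + 0.82 × (77 − 35) = 69.44 → 69%

(254, 86, 69)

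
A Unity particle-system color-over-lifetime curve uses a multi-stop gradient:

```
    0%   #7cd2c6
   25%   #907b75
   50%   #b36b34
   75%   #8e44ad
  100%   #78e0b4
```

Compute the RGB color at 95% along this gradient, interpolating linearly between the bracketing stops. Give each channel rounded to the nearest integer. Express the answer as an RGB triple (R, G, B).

(124, 193, 179)

95% lies between the 75% and 100% stops, so the local fraction is t = (95 − 75)/(100 − 75) = 20/25 ≈ 0.8.
#8e44ad → (142, 68, 173); #78e0b4 → (120, 224, 180).
R = 142 + 0.8 × (120 − 142) = 124.4 → 124
G = 68 + 0.8 × (224 − 68) = 192.8 → 193
B = 173 + 0.8 × (180 − 173) = 178.6 → 179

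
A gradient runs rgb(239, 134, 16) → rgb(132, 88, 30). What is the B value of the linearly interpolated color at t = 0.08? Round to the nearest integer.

17

B = 16 + 0.08 × (30 − 16) = 17.12 → 17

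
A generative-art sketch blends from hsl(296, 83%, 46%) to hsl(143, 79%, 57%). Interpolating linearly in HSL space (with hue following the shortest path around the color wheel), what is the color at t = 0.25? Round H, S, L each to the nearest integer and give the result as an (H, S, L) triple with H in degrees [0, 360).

(258, 82, 49)

Hue arc: Δh = 143 − 296 = -153° (|Δh| ≤ 180, already the shorter path).
H = 296 + 0.25 × (-153) = 257.75 → 258°
S = 83 + 0.25 × (79 − 83) = 82 → 82%
L = 46 + 0.25 × (57 − 46) = 48.75 → 49%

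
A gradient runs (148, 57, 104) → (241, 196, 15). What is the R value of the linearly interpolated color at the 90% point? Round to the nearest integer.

R = 148 + 0.9 × (241 − 148) = 231.7 → 232

232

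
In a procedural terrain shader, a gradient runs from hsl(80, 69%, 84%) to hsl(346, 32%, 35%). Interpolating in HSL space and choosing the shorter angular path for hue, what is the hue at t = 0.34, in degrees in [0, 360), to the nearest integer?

48

Hue: 346 − 80 = 266°, but |266| > 180 so the shorter arc goes the other way: Δh = 266 − 360 = -94°.
H = 80 + 0.34 × (-94) = 48.04 → 48°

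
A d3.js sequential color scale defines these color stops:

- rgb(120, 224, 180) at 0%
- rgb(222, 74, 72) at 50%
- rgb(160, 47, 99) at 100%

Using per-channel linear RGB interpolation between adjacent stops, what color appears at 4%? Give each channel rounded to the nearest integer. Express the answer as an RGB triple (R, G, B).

(128, 212, 171)

4% lies between the 0% and 50% stops, so the local fraction is t = (4 − 0)/(50 − 0) = 4/50 ≈ 0.08.
R = 120 + 0.08 × (222 − 120) = 128.16 → 128
G = 224 + 0.08 × (74 − 224) = 212 → 212
B = 180 + 0.08 × (72 − 180) = 171.36 → 171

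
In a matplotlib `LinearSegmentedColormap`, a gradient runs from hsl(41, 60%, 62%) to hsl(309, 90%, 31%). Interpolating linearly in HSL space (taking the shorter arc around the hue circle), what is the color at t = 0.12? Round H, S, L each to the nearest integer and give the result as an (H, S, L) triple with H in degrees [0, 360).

Hue: 309 − 41 = 268°, but |268| > 180 so the shorter arc goes the other way: Δh = 268 − 360 = -92°.
H = 41 + 0.12 × (-92) = 29.96 → 30°
S = 60 + 0.12 × (90 − 60) = 63.6 → 64%
L = 62 + 0.12 × (31 − 62) = 58.28 → 58%

(30, 64, 58)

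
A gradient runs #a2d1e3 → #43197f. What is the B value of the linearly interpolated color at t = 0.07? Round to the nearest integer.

220

B₁ = 227 (from #a2d1e3), B₂ = 127 (from #43197f).
B = 227 + 0.07 × (127 − 227) = 220 → 220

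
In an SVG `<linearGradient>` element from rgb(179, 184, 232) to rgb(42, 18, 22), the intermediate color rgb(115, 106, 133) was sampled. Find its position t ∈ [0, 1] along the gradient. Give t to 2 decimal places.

Invert the lerp on the B channel (largest span, 210): t = (133 − 232) / (22 − 232) = -99/-210 = 0.47143.
Check on R: (115 − 179)/(42 − 179) = 0.4672 ✓

0.47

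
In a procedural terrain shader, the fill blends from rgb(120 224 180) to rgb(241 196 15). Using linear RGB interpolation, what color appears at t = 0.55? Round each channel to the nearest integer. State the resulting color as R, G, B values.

R = 120 + 0.55 × (241 − 120) = 120 + 0.55 × 121 = 186.55 → 187
G = 224 + 0.55 × (196 − 224) = 224 + 0.55 × -28 = 208.6 → 209
B = 180 + 0.55 × (15 − 180) = 180 + 0.55 × -165 = 89.25 → 89
So the blended color is (187, 209, 89), about #bbd159.

(187, 209, 89)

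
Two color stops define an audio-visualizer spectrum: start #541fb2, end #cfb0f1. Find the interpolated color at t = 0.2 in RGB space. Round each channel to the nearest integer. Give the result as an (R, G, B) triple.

#541fb2 → (84, 31, 178); #cfb0f1 → (207, 176, 241).
R = 84 + 0.2 × (207 − 84) = 84 + 0.2 × 123 = 108.6 → 109
G = 31 + 0.2 × (176 − 31) = 31 + 0.2 × 145 = 60 → 60
B = 178 + 0.2 × (241 − 178) = 178 + 0.2 × 63 = 190.6 → 191
So the blended color is (109, 60, 191), about #6d3cbf.

(109, 60, 191)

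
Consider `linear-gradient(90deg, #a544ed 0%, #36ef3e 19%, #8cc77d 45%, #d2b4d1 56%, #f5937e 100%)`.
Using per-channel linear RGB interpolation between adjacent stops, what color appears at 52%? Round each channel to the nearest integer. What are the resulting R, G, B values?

52% lies between the 45% and 56% stops, so the local fraction is t = (52 − 45)/(56 − 45) = 7/11 ≈ 0.6364.
#8cc77d → (140, 199, 125); #d2b4d1 → (210, 180, 209).
R = 140 + 0.6364 × (210 − 140) = 184.548 → 185
G = 199 + 0.6364 × (180 − 199) = 186.908 → 187
B = 125 + 0.6364 × (209 − 125) = 178.458 → 178

(185, 187, 178)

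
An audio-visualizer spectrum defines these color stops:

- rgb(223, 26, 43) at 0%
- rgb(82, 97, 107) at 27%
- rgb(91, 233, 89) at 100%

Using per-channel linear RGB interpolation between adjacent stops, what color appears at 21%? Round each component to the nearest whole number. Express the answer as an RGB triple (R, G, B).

21% lies between the 0% and 27% stops, so the local fraction is t = (21 − 0)/(27 − 0) = 21/27 ≈ 0.7778.
R = 223 + 0.7778 × (82 − 223) = 113.33 → 113
G = 26 + 0.7778 × (97 − 26) = 81.224 → 81
B = 43 + 0.7778 × (107 − 43) = 92.779 → 93

(113, 81, 93)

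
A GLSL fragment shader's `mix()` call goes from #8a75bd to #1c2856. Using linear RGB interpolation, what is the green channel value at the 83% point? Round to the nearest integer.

53

G₁ = 117 (from #8a75bd), G₂ = 40 (from #1c2856).
G = 117 + 0.83 × (40 − 117) = 53.09 → 53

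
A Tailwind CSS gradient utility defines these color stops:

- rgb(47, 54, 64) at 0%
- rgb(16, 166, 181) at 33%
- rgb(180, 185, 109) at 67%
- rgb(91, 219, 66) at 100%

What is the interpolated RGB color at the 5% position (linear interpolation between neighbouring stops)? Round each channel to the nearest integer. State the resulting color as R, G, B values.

5% lies between the 0% and 33% stops, so the local fraction is t = (5 − 0)/(33 − 0) = 5/33 ≈ 0.1515.
R = 47 + 0.1515 × (16 − 47) = 42.303 → 42
G = 54 + 0.1515 × (166 − 54) = 70.968 → 71
B = 64 + 0.1515 × (181 − 64) = 81.725 → 82

(42, 71, 82)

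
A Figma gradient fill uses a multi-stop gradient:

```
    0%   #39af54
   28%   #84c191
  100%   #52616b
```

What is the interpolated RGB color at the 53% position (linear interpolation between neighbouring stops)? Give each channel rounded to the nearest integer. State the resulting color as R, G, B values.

(115, 160, 132)

53% lies between the 28% and 100% stops, so the local fraction is t = (53 − 28)/(100 − 28) = 25/72 ≈ 0.3472.
#84c191 → (132, 193, 145); #52616b → (82, 97, 107).
R = 132 + 0.3472 × (82 − 132) = 114.64 → 115
G = 193 + 0.3472 × (97 − 193) = 159.669 → 160
B = 145 + 0.3472 × (107 − 145) = 131.806 → 132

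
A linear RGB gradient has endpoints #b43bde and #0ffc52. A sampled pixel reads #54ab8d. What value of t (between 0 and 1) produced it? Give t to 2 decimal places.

0.58

Invert the lerp on the G channel (largest span, 193): t = (171 − 59) / (252 − 59) = 112/193 = 0.58031.
Check on R: (84 − 180)/(15 − 180) = 0.5818 ✓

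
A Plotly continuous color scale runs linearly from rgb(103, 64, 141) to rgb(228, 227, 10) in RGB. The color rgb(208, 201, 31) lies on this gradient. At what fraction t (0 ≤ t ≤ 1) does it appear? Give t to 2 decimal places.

Invert the lerp on the G channel (largest span, 163): t = (201 − 64) / (227 − 64) = 137/163 = 0.84049.
Check on R: (208 − 103)/(228 − 103) = 0.84 ✓

0.84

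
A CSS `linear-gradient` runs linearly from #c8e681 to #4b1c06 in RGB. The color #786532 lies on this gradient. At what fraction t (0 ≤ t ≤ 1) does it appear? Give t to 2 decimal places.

0.64

Invert the lerp on the G channel (largest span, 202): t = (101 − 230) / (28 − 230) = -129/-202 = 0.63861.
Check on R: (120 − 200)/(75 − 200) = 0.64 ✓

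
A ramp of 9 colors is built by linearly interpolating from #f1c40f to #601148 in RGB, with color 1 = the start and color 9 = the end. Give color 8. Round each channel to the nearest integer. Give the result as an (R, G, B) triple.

With 9 swatches and endpoints inclusive, swatch 8 sits at t = (8 − 1)/(9 − 1) = 7/8 ≈ 0.875.
#f1c40f → (241, 196, 15); #601148 → (96, 17, 72).
R = 241 + 0.875 × (96 − 241) = 114.125 → 114
G = 196 + 0.875 × (17 − 196) = 39.375 → 39
B = 15 + 0.875 × (72 − 15) = 64.875 → 65

(114, 39, 65)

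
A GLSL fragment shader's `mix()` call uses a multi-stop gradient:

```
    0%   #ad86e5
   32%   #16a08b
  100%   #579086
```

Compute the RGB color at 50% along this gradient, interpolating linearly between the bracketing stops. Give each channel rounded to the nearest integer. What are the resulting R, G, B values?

(39, 156, 138)

50% lies between the 32% and 100% stops, so the local fraction is t = (50 − 32)/(100 − 32) = 18/68 ≈ 0.2647.
#16a08b → (22, 160, 139); #579086 → (87, 144, 134).
R = 22 + 0.2647 × (87 − 22) = 39.206 → 39
G = 160 + 0.2647 × (144 − 160) = 155.765 → 156
B = 139 + 0.2647 × (134 − 139) = 137.677 → 138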